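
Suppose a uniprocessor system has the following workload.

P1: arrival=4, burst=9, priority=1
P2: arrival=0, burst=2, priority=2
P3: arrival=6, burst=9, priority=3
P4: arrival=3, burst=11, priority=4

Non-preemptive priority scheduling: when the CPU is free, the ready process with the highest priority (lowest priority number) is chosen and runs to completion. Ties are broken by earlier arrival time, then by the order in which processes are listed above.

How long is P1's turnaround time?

19

Timeline: | P2 0-2 | idle 2-3 | P4 3-14 | P1 14-23 | P3 23-32 |
Completion: P1=23  P2=2  P3=32  P4=14
Turnaround(P1) = completion − arrival = 23 − 4 = 19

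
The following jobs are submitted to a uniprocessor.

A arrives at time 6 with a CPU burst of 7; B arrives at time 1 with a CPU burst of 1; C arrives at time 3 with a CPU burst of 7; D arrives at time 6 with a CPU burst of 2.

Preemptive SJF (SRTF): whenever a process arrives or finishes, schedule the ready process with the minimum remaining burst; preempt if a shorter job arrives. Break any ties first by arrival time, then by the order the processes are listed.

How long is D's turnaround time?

Timeline: | idle 0-1 | B 1-2 | idle 2-3 | C 3-6 | D 6-8 | C 8-12 | A 12-19 |
Completion: A=19  B=2  C=12  D=8
Turnaround(D) = completion − arrival = 8 − 6 = 2

2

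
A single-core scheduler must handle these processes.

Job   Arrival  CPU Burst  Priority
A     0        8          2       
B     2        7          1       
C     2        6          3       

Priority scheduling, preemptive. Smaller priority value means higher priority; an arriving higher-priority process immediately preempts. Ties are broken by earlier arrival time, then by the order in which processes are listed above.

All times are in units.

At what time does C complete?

Timeline: | A 0-2 | B 2-9 | A 9-15 | C 15-21 |
Completion: A=15  B=9  C=21
Turnaround (C−A): A=15  B=7  C=19

21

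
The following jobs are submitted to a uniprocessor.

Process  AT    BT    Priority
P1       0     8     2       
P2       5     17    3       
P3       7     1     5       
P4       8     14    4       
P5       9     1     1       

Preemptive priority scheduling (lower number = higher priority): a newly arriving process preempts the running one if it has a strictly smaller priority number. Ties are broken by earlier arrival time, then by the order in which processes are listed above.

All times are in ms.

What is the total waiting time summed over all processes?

Gantt: | P1 0-8 | P2 8-9 | P5 9-10 | P2 10-26 | P4 26-40 | P3 40-41 |
Completion: P1=8  P2=26  P3=41  P4=40  P5=10
Turnaround (C−A): P1=8  P2=21  P3=34  P4=32  P5=1
Waiting = turnaround − burst: P1=0, P2=4, P3=33, P4=18, P5=0
Total waiting = 0 + 4 + 33 + 18 + 0 = 55

55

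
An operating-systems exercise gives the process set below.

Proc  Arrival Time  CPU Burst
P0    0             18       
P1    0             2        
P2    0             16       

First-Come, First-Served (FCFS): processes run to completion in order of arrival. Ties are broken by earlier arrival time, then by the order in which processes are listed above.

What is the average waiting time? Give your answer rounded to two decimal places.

12.67

Schedule: | P0 0-18 | P1 18-20 | P2 20-36 |
Completion: P0=18  P1=20  P2=36
Turnaround (C−A): P0=18  P1=20  P2=36
Waiting times: P0=0, P1=18, P2=20
Average waiting = (0+18+20) / 3 = 38/3 = 12.67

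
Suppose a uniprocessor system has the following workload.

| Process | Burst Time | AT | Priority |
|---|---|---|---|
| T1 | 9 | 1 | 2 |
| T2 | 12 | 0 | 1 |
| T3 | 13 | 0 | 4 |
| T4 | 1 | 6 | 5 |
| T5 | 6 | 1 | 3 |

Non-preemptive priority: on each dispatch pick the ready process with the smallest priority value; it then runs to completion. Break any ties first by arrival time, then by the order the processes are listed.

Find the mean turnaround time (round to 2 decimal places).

26.60

Timeline: | T2 0-12 | T1 12-21 | T5 21-27 | T3 27-40 | T4 40-41 |
Completion: T1=21  T2=12  T3=40  T4=41  T5=27
Turnaround times: T1=20, T2=12, T3=40, T4=35, T5=26
Average turnaround = (20+12+40+35+26) / 5 = 133/5 = 26.60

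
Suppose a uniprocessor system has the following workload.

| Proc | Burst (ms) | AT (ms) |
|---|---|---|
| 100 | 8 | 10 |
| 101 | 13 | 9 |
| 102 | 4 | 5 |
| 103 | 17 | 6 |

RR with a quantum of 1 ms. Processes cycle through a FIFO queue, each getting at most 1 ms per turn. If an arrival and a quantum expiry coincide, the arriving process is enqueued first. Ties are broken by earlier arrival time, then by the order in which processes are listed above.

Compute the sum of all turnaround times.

Timeline: | idle 0-5 | 102 5-6 | 103 6-7 | 102 7-8 | 103 8-9 | 102 9-10 | 101 10-11 | 103 11-12 | 100 12-13 | 102 13-14 | 101 14-15 | 103 15-16 | 100 16-17 | 101 17-18 | 103 18-19 | 100 19-20 | 101 20-21 | 103 21-22 | 100 22-23 | 101 23-24 | 103 24-25 | 100 25-26 | 101 26-27 | 103 27-28 | 100 28-29 | 101 29-30 | 103 30-31 | 100 31-32 | 101 32-33 | 103 33-34 | 100 34-35 | 101 35-36 | 103 36-37 | 101 37-38 | 103 38-39 | 101 39-40 | 103 40-41 | 101 41-42 | 103 42-43 | 101 43-44 | 103 44-47 |
Completion: 100=35  101=44  102=14  103=47
Turnaround (C−A): 100=25  101=35  102=9  103=41
Turnaround = completion − arrival: 100=25, 101=35, 102=9, 103=41
Total turnaround = 25 + 35 + 9 + 41 = 110

110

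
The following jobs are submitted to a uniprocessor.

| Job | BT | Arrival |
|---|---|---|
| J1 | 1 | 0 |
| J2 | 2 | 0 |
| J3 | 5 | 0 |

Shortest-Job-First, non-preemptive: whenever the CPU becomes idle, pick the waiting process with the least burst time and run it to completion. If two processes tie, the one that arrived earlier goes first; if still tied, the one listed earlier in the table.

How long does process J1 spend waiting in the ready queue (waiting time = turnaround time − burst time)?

0

Gantt: | J1 0-1 | J2 1-3 | J3 3-8 |
Completion: J1=1  J2=3  J3=8
Turnaround (C−A): J1=1  J2=3  J3=8
Waiting(J1) = turnaround − burst = 1 − 1 = 0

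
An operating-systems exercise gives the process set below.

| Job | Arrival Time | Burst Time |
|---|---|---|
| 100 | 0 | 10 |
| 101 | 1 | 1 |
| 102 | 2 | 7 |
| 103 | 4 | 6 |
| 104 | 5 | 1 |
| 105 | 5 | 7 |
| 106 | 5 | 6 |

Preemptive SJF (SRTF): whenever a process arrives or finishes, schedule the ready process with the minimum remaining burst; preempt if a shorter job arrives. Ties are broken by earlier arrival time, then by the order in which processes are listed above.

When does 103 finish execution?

16

Timeline: | 100 0-1 | 101 1-2 | 102 2-5 | 104 5-6 | 102 6-10 | 103 10-16 | 106 16-22 | 105 22-29 | 100 29-38 |
Completion: 100=38  101=2  102=10  103=16  104=6  105=29  106=22
Turnaround (C−A): 100=38  101=1  102=8  103=12  104=1  105=24  106=17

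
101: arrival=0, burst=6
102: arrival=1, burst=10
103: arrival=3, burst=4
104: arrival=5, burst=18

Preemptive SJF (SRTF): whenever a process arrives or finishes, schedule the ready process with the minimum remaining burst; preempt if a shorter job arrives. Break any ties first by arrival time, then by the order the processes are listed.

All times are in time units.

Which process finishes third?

102

Schedule: | 101 0-6 | 103 6-10 | 102 10-20 | 104 20-38 |
Completion: 101=6  102=20  103=10  104=38
Finish order: 101 → 103 → 102 → 104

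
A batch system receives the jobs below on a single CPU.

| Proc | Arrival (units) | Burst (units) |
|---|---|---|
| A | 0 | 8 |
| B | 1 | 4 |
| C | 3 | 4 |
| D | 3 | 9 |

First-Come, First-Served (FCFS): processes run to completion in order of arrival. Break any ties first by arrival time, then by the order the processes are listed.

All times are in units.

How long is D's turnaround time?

Timeline: | A 0-8 | B 8-12 | C 12-16 | D 16-25 |
Completion: A=8  B=12  C=16  D=25
Turnaround (C−A): A=8  B=11  C=13  D=22
Turnaround(D) = completion − arrival = 25 − 3 = 22

22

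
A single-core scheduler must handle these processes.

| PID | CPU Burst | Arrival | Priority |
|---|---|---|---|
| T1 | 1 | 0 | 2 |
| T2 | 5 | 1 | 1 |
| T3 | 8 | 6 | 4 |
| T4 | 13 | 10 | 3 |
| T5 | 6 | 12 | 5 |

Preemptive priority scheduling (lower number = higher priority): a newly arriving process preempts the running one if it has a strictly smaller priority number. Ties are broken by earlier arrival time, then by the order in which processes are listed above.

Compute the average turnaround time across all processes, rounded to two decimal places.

Timeline: | T1 0-1 | T2 1-6 | T3 6-10 | T4 10-23 | T3 23-27 | T5 27-33 |
Completion: T1=1  T2=6  T3=27  T4=23  T5=33
Turnaround (C−A): T1=1  T2=5  T3=21  T4=13  T5=21
Turnaround times: T1=1, T2=5, T3=21, T4=13, T5=21
Average turnaround = (1+5+21+13+21) / 5 = 61/5 = 12.20

12.20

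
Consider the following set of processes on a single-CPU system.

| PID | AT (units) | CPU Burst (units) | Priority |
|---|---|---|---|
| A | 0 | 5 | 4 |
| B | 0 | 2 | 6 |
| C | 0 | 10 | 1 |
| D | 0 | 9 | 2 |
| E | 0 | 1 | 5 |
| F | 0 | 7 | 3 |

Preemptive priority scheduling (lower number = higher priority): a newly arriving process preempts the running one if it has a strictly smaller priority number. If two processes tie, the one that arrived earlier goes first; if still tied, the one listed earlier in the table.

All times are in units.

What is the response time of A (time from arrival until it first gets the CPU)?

26

Gantt: | C 0-10 | D 10-19 | F 19-26 | A 26-31 | E 31-32 | B 32-34 |
Completion: A=31  B=34  C=10  D=19  E=32  F=26
Turnaround (C−A): A=31  B=34  C=10  D=19  E=32  F=26
Response(A) = first start − arrival = 26 − 0 = 26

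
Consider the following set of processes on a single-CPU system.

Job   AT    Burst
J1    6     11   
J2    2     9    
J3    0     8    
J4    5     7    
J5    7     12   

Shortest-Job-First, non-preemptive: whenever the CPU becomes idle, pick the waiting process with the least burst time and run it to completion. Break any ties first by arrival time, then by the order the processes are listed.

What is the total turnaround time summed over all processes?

Schedule: | J3 0-8 | J4 8-15 | J2 15-24 | J1 24-35 | J5 35-47 |
Completion: J1=35  J2=24  J3=8  J4=15  J5=47
Turnaround = completion − arrival: J1=29, J2=22, J3=8, J4=10, J5=40
Total turnaround = 29 + 22 + 8 + 10 + 40 = 109

109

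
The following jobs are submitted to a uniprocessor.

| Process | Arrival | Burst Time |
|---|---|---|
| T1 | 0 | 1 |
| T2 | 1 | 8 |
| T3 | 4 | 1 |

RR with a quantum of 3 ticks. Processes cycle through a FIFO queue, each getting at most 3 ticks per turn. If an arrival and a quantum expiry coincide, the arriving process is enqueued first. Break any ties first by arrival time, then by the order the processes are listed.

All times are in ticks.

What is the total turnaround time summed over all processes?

Timeline: | T1 0-1 | T2 1-4 | T3 4-5 | T2 5-10 |
Completion: T1=1  T2=10  T3=5
Turnaround = completion − arrival: T1=1, T2=9, T3=1
Total turnaround = 1 + 9 + 1 = 11

11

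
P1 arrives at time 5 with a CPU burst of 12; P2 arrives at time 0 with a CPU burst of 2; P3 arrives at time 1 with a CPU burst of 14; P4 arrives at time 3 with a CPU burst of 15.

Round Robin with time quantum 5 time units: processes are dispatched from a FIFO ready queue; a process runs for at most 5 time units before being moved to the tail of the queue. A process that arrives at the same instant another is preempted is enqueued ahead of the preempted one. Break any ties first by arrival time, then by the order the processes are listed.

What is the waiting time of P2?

Gantt: | P2 0-2 | P3 2-7 | P4 7-12 | P1 12-17 | P3 17-22 | P4 22-27 | P1 27-32 | P3 32-36 | P4 36-41 | P1 41-43 |
Completion: P1=43  P2=2  P3=36  P4=41
Turnaround (C−A): P1=38  P2=2  P3=35  P4=38
Waiting(P2) = turnaround − burst = 2 − 2 = 0

0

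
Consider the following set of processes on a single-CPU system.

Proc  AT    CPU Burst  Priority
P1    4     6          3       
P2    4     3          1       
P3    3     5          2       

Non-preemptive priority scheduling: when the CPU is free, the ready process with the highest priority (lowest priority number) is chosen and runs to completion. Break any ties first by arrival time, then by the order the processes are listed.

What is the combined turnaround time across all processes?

25

Gantt: | idle 0-3 | P3 3-8 | P2 8-11 | P1 11-17 |
Completion: P1=17  P2=11  P3=8
Turnaround = completion − arrival: P1=13, P2=7, P3=5
Total turnaround = 13 + 7 + 5 = 25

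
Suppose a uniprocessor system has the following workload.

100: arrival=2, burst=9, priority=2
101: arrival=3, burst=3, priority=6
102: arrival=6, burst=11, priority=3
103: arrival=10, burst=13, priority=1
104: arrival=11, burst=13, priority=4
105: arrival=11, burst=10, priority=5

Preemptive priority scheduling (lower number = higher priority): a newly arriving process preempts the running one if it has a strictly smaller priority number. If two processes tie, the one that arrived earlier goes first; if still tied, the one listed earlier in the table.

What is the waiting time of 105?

37

Timeline: | idle 0-2 | 100 2-10 | 103 10-23 | 100 23-24 | 102 24-35 | 104 35-48 | 105 48-58 | 101 58-61 |
Completion: 100=24  101=61  102=35  103=23  104=48  105=58
Waiting(105) = turnaround − burst = 47 − 10 = 37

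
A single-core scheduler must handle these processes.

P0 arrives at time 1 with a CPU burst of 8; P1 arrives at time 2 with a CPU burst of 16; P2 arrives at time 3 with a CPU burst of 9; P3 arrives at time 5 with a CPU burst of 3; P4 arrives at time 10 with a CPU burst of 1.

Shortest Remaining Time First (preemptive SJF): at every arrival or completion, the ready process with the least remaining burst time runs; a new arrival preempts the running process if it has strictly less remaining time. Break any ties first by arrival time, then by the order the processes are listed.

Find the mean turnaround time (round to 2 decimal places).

Timeline: | idle 0-1 | P0 1-5 | P3 5-8 | P0 8-10 | P4 10-11 | P0 11-13 | P2 13-22 | P1 22-38 |
Completion: P0=13  P1=38  P2=22  P3=8  P4=11
Turnaround (C−A): P0=12  P1=36  P2=19  P3=3  P4=1
Turnaround times: P0=12, P1=36, P2=19, P3=3, P4=1
Average turnaround = (12+36+19+3+1) / 5 = 71/5 = 14.20

14.20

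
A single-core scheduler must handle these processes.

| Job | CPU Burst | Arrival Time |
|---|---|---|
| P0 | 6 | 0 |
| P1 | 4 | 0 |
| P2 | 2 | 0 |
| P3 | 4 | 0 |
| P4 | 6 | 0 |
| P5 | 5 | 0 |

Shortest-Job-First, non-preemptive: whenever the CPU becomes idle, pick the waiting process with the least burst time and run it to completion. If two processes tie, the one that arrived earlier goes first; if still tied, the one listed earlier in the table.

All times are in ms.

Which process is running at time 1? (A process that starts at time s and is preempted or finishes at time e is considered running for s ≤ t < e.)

Gantt: | P2 0-2 | P1 2-6 | P3 6-10 | P5 10-15 | P0 15-21 | P4 21-27 |
Completion: P0=21  P1=6  P2=2  P3=10  P4=27  P5=15
Turnaround (C−A): P0=21  P1=6  P2=2  P3=10  P4=27  P5=15

P2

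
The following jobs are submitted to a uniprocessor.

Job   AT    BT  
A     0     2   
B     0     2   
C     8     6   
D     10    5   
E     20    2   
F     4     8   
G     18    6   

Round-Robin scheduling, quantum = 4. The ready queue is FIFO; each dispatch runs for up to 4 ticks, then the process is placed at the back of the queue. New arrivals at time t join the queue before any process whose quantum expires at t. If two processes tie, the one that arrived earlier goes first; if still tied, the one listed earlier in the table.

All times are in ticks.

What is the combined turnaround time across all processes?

72

Timeline: | A 0-2 | B 2-4 | F 4-8 | C 8-12 | F 12-16 | D 16-20 | C 20-22 | G 22-26 | E 26-28 | D 28-29 | G 29-31 |
Completion: A=2  B=4  C=22  D=29  E=28  F=16  G=31
Turnaround (C−A): A=2  B=4  C=14  D=19  E=8  F=12  G=13
Turnaround = completion − arrival: A=2, B=4, C=14, D=19, E=8, F=12, G=13
Total turnaround = 2 + 4 + 14 + 19 + 8 + 12 + 13 = 72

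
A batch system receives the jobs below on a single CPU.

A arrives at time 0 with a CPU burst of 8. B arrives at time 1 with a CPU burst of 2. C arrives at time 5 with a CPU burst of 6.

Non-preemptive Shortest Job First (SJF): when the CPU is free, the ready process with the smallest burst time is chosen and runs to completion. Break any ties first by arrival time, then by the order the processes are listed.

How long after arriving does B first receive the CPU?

Schedule: | A 0-8 | B 8-10 | C 10-16 |
Completion: A=8  B=10  C=16
Turnaround (C−A): A=8  B=9  C=11
Response(B) = first start − arrival = 8 − 1 = 7

7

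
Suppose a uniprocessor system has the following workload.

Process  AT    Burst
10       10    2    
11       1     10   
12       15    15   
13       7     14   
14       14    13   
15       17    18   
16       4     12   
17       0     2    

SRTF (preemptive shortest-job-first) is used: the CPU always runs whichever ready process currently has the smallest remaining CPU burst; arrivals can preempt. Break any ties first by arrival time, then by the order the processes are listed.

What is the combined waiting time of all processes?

Gantt: | 17 0-2 | 11 2-12 | 10 12-14 | 16 14-26 | 14 26-39 | 13 39-53 | 12 53-68 | 15 68-86 |
Completion: 10=14  11=12  12=68  13=53  14=39  15=86  16=26  17=2
Turnaround (C−A): 10=4  11=11  12=53  13=46  14=25  15=69  16=22  17=2
Waiting = turnaround − burst: 10=2, 11=1, 12=38, 13=32, 14=12, 15=51, 16=10, 17=0
Total waiting = 2 + 1 + 38 + 32 + 12 + 51 + 10 + 0 = 146

146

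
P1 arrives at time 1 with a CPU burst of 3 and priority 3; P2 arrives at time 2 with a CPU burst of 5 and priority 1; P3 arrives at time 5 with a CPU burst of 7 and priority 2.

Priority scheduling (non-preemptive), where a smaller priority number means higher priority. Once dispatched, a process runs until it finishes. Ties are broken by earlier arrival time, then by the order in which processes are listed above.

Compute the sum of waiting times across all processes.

Gantt: | idle 0-1 | P1 1-4 | P2 4-9 | P3 9-16 |
Completion: P1=4  P2=9  P3=16
Turnaround (C−A): P1=3  P2=7  P3=11
Waiting = turnaround − burst: P1=0, P2=2, P3=4
Total waiting = 0 + 2 + 4 = 6

6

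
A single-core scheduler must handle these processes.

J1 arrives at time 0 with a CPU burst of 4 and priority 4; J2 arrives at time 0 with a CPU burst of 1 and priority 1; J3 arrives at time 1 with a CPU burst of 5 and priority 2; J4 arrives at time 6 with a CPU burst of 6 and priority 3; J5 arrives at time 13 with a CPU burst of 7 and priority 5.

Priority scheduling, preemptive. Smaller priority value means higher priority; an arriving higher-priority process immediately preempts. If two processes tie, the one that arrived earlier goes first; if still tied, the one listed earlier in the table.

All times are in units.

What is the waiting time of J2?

Schedule: | J2 0-1 | J3 1-6 | J4 6-12 | J1 12-16 | J5 16-23 |
Completion: J1=16  J2=1  J3=6  J4=12  J5=23
Turnaround (C−A): J1=16  J2=1  J3=5  J4=6  J5=10
Waiting(J2) = turnaround − burst = 1 − 1 = 0

0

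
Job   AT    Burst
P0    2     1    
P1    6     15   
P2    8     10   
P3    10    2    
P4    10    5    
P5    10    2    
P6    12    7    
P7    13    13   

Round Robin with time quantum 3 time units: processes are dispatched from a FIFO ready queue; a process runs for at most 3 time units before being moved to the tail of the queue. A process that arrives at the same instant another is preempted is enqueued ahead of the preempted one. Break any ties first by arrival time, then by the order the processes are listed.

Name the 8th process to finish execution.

P7

Timeline: | idle 0-2 | P0 2-3 | idle 3-6 | P1 6-9 | P2 9-12 | P1 12-15 | P3 15-17 | P4 17-20 | P5 20-22 | P6 22-25 | P2 25-28 | P7 28-31 | P1 31-34 | P4 34-36 | P6 36-39 | P2 39-42 | P7 42-45 | P1 45-48 | P6 48-49 | P2 49-50 | P7 50-53 | P1 53-56 | P7 56-60 |
Completion: P0=3  P1=56  P2=50  P3=17  P4=36  P5=22  P6=49  P7=60
Turnaround (C−A): P0=1  P1=50  P2=42  P3=7  P4=26  P5=12  P6=37  P7=47
Finish order: P0 → P3 → P5 → P4 → P6 → P2 → P1 → P7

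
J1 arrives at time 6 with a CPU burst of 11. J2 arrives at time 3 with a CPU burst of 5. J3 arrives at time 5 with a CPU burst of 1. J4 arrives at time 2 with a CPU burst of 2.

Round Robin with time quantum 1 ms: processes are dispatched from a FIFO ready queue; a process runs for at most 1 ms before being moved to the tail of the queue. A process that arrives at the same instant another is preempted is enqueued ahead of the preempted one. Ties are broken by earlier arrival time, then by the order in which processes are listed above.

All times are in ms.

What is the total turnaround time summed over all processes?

30

Gantt: | idle 0-2 | J4 2-3 | J2 3-4 | J4 4-5 | J2 5-6 | J3 6-7 | J1 7-8 | J2 8-9 | J1 9-10 | J2 10-11 | J1 11-12 | J2 12-13 | J1 13-21 |
Completion: J1=21  J2=13  J3=7  J4=5
Turnaround (C−A): J1=15  J2=10  J3=2  J4=3
Turnaround = completion − arrival: J1=15, J2=10, J3=2, J4=3
Total turnaround = 15 + 10 + 2 + 3 = 30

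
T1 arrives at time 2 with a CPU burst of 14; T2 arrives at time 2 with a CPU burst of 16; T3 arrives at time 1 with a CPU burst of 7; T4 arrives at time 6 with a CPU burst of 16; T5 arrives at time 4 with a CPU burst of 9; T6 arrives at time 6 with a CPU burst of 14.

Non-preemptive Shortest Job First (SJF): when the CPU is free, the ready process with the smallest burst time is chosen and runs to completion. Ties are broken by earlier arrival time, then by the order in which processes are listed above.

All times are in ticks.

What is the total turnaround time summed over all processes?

218

Timeline: | idle 0-1 | T3 1-8 | T5 8-17 | T1 17-31 | T6 31-45 | T2 45-61 | T4 61-77 |
Completion: T1=31  T2=61  T3=8  T4=77  T5=17  T6=45
Turnaround = completion − arrival: T1=29, T2=59, T3=7, T4=71, T5=13, T6=39
Total turnaround = 29 + 59 + 7 + 71 + 13 + 39 = 218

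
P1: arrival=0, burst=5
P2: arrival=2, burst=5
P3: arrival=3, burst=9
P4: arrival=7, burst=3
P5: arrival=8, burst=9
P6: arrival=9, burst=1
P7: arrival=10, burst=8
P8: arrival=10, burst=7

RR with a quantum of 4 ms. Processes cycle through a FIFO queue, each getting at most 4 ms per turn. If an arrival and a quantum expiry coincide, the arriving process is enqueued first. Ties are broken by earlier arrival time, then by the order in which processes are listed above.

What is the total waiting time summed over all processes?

156

Schedule: | P1 0-4 | P2 4-8 | P3 8-12 | P1 12-13 | P4 13-16 | P5 16-20 | P2 20-21 | P6 21-22 | P7 22-26 | P8 26-30 | P3 30-34 | P5 34-38 | P7 38-42 | P8 42-45 | P3 45-46 | P5 46-47 |
Completion: P1=13  P2=21  P3=46  P4=16  P5=47  P6=22  P7=42  P8=45
Waiting = turnaround − burst: P1=8, P2=14, P3=34, P4=6, P5=30, P6=12, P7=24, P8=28
Total waiting = 8 + 14 + 34 + 6 + 30 + 12 + 24 + 28 = 156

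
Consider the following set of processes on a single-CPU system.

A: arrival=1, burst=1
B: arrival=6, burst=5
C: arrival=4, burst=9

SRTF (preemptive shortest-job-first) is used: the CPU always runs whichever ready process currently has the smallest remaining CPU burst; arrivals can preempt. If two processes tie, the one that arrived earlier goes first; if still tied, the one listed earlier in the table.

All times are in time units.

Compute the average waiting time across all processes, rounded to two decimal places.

Gantt: | idle 0-1 | A 1-2 | idle 2-4 | C 4-6 | B 6-11 | C 11-18 |
Completion: A=2  B=11  C=18
Turnaround (C−A): A=1  B=5  C=14
Waiting times: A=0, B=0, C=5
Average waiting = (0+0+5) / 3 = 5/3 = 1.67

1.67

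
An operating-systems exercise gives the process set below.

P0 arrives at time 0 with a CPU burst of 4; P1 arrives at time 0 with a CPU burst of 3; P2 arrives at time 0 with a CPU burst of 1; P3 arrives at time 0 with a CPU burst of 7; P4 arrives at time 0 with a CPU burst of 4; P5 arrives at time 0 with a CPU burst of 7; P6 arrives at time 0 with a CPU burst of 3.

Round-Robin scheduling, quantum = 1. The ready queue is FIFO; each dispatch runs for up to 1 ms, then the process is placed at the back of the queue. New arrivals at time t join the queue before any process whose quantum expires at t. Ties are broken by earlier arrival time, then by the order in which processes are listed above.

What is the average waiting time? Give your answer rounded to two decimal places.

Timeline: | P0 0-1 | P1 1-2 | P2 2-3 | P3 3-4 | P4 4-5 | P5 5-6 | P6 6-7 | P0 7-8 | P1 8-9 | P3 9-10 | P4 10-11 | P5 11-12 | P6 12-13 | P0 13-14 | P1 14-15 | P3 15-16 | P4 16-17 | P5 17-18 | P6 18-19 | P0 19-20 | P3 20-21 | P4 21-22 | P5 22-23 | P3 23-24 | P5 24-25 | P3 25-26 | P5 26-27 | P3 27-28 | P5 28-29 |
Completion: P0=20  P1=15  P2=3  P3=28  P4=22  P5=29  P6=19
Waiting times: P0=16, P1=12, P2=2, P3=21, P4=18, P5=22, P6=16
Average waiting = (16+12+2+21+18+22+16) / 7 = 107/7 = 15.29

15.29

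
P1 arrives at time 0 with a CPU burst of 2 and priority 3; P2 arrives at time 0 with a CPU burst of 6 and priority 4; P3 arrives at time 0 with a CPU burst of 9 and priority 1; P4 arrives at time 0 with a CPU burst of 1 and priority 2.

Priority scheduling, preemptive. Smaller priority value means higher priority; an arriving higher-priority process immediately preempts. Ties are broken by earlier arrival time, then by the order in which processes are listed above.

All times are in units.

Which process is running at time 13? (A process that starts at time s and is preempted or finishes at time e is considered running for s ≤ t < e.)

Gantt: | P3 0-9 | P4 9-10 | P1 10-12 | P2 12-18 |
Completion: P1=12  P2=18  P3=9  P4=10
Turnaround (C−A): P1=12  P2=18  P3=9  P4=10

P2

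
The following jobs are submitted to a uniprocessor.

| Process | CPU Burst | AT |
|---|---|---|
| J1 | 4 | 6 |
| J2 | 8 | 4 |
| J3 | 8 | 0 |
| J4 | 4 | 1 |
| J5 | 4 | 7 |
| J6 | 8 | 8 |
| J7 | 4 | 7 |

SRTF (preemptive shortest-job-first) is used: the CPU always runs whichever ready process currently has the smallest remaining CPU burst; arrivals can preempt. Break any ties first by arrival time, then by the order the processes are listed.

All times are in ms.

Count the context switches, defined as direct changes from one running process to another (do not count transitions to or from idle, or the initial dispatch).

Timeline: | J3 0-1 | J4 1-5 | J3 5-6 | J1 6-10 | J5 10-14 | J7 14-18 | J3 18-24 | J2 24-32 | J6 32-40 |
Completion: J1=10  J2=32  J3=24  J4=5  J5=14  J6=40  J7=18

8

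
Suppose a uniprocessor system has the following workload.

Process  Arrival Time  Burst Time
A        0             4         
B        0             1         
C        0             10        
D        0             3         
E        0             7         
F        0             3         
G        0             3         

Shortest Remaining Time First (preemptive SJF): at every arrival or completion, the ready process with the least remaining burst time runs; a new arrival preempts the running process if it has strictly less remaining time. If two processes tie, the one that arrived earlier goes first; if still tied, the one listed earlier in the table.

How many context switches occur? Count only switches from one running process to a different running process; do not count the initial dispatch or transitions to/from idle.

6

Gantt: | B 0-1 | D 1-4 | F 4-7 | G 7-10 | A 10-14 | E 14-21 | C 21-31 |
Completion: A=14  B=1  C=31  D=4  E=21  F=7  G=10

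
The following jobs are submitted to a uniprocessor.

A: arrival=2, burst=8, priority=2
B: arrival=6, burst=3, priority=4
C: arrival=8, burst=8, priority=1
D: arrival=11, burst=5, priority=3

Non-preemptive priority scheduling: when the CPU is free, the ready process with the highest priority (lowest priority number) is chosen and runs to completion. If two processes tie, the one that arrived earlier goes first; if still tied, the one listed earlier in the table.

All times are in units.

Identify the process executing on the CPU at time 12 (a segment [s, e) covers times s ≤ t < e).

Gantt: | idle 0-2 | A 2-10 | C 10-18 | D 18-23 | B 23-26 |
Completion: A=10  B=26  C=18  D=23
Turnaround (C−A): A=8  B=20  C=10  D=12

C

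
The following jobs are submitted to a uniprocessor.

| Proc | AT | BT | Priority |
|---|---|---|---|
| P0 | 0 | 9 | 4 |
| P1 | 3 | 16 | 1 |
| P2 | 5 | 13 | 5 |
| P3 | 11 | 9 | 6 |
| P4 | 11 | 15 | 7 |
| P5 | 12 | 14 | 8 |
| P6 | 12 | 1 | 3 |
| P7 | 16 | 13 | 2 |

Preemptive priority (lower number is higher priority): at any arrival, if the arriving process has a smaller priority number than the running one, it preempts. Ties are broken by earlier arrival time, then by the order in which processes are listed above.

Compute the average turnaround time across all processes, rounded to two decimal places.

Schedule: | P0 0-3 | P1 3-19 | P7 19-32 | P6 32-33 | P0 33-39 | P2 39-52 | P3 52-61 | P4 61-76 | P5 76-90 |
Completion: P0=39  P1=19  P2=52  P3=61  P4=76  P5=90  P6=33  P7=32
Turnaround times: P0=39, P1=16, P2=47, P3=50, P4=65, P5=78, P6=21, P7=16
Average turnaround = (39+16+47+50+65+78+21+16) / 8 = 332/8 = 41.50

41.50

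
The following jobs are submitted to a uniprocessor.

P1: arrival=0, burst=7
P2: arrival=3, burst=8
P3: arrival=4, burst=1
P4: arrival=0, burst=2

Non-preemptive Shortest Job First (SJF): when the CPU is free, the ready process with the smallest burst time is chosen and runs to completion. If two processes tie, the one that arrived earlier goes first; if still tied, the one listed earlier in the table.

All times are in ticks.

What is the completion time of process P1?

9

Timeline: | P4 0-2 | P1 2-9 | P3 9-10 | P2 10-18 |
Completion: P1=9  P2=18  P3=10  P4=2
Turnaround (C−A): P1=9  P2=15  P3=6  P4=2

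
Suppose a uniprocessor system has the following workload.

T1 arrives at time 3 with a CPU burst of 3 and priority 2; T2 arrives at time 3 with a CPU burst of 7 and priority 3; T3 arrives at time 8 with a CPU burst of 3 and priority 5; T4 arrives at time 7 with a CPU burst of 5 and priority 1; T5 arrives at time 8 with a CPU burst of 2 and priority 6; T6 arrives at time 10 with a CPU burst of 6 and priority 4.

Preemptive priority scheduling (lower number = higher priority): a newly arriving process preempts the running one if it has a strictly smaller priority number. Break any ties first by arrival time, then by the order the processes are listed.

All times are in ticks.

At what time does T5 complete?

29

Schedule: | idle 0-3 | T1 3-6 | T2 6-7 | T4 7-12 | T2 12-18 | T6 18-24 | T3 24-27 | T5 27-29 |
Completion: T1=6  T2=18  T3=27  T4=12  T5=29  T6=24
Turnaround (C−A): T1=3  T2=15  T3=19  T4=5  T5=21  T6=14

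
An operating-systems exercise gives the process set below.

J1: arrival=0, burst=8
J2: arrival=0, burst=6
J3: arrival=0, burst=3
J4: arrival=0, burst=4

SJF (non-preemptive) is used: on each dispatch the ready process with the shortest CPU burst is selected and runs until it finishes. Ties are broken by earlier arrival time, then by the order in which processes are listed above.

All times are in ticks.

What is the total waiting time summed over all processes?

Schedule: | J3 0-3 | J4 3-7 | J2 7-13 | J1 13-21 |
Completion: J1=21  J2=13  J3=3  J4=7
Turnaround (C−A): J1=21  J2=13  J3=3  J4=7
Waiting = turnaround − burst: J1=13, J2=7, J3=0, J4=3
Total waiting = 13 + 7 + 0 + 3 = 23

23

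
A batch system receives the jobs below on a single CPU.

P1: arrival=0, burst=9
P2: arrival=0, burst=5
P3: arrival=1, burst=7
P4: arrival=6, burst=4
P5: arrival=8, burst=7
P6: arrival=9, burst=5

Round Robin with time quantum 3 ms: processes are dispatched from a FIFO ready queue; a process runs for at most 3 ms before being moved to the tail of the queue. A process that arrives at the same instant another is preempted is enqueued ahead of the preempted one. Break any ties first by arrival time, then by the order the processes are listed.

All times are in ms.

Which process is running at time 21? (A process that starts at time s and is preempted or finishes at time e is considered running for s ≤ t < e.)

P6

Schedule: | P1 0-3 | P2 3-6 | P3 6-9 | P1 9-12 | P4 12-15 | P2 15-17 | P5 17-20 | P6 20-23 | P3 23-26 | P1 26-29 | P4 29-30 | P5 30-33 | P6 33-35 | P3 35-36 | P5 36-37 |
Completion: P1=29  P2=17  P3=36  P4=30  P5=37  P6=35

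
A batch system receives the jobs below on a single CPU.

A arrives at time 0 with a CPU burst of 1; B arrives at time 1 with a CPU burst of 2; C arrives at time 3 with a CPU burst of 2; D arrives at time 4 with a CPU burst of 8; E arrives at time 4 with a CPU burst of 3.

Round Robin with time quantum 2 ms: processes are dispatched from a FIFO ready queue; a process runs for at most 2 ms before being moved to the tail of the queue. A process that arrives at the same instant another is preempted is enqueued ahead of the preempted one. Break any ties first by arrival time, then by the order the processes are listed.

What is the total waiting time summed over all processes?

9

Gantt: | A 0-1 | B 1-3 | C 3-5 | D 5-7 | E 7-9 | D 9-11 | E 11-12 | D 12-16 |
Completion: A=1  B=3  C=5  D=16  E=12
Waiting = turnaround − burst: A=0, B=0, C=0, D=4, E=5
Total waiting = 0 + 0 + 0 + 4 + 5 = 9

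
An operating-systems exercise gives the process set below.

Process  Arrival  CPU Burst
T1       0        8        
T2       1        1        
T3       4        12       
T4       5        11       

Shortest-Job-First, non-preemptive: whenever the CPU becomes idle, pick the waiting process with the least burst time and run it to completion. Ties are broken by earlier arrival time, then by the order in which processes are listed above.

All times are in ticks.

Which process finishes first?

Timeline: | T1 0-8 | T2 8-9 | T4 9-20 | T3 20-32 |
Completion: T1=8  T2=9  T3=32  T4=20
Finish order: T1 → T2 → T4 → T3

T1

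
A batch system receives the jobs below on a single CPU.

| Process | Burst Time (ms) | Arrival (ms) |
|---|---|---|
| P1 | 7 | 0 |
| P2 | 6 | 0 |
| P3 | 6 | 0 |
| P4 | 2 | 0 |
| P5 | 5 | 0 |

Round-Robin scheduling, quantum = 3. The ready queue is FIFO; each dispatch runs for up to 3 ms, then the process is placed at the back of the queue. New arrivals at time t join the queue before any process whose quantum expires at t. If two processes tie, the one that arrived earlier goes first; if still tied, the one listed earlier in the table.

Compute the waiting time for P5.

Gantt: | P1 0-3 | P2 3-6 | P3 6-9 | P4 9-11 | P5 11-14 | P1 14-17 | P2 17-20 | P3 20-23 | P5 23-25 | P1 25-26 |
Completion: P1=26  P2=20  P3=23  P4=11  P5=25
Turnaround (C−A): P1=26  P2=20  P3=23  P4=11  P5=25
Waiting(P5) = turnaround − burst = 25 − 5 = 20

20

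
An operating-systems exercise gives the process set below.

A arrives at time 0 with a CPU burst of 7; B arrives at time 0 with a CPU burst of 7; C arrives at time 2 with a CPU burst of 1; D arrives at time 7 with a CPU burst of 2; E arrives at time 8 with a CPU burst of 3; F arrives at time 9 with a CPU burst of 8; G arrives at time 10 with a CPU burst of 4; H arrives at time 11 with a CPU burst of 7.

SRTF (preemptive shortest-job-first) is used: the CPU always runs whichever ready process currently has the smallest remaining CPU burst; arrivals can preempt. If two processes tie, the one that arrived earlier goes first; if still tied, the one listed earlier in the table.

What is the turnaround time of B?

Schedule: | A 0-2 | C 2-3 | A 3-8 | D 8-10 | E 10-13 | G 13-17 | B 17-24 | H 24-31 | F 31-39 |
Completion: A=8  B=24  C=3  D=10  E=13  F=39  G=17  H=31
Turnaround(B) = completion − arrival = 24 − 0 = 24

24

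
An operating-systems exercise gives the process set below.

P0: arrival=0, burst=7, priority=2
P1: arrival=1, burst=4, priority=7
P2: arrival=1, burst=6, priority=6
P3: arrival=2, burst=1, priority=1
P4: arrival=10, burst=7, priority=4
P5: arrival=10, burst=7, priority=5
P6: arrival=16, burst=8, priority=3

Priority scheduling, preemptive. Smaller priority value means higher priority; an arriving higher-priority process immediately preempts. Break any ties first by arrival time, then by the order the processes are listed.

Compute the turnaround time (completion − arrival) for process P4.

15

Gantt: | P0 0-2 | P3 2-3 | P0 3-8 | P2 8-10 | P4 10-16 | P6 16-24 | P4 24-25 | P5 25-32 | P2 32-36 | P1 36-40 |
Completion: P0=8  P1=40  P2=36  P3=3  P4=25  P5=32  P6=24
Turnaround (C−A): P0=8  P1=39  P2=35  P3=1  P4=15  P5=22  P6=8
Turnaround(P4) = completion − arrival = 25 − 10 = 15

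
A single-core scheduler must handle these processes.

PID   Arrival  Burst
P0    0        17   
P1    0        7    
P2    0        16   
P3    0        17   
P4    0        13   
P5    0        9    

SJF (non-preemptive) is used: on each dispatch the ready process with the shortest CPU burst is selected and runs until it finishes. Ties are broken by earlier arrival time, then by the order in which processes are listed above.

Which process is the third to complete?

Gantt: | P1 0-7 | P5 7-16 | P4 16-29 | P2 29-45 | P0 45-62 | P3 62-79 |
Completion: P0=62  P1=7  P2=45  P3=79  P4=29  P5=16
Turnaround (C−A): P0=62  P1=7  P2=45  P3=79  P4=29  P5=16
Finish order: P1 → P5 → P4 → P2 → P0 → P3

P4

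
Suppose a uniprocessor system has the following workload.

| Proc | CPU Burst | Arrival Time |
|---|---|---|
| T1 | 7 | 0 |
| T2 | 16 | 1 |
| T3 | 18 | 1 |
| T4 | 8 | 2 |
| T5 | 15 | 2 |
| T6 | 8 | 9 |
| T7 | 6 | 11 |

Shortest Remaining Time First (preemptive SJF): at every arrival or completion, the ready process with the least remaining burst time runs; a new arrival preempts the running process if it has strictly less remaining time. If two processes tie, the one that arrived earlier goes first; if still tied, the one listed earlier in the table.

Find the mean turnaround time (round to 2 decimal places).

32.57

Timeline: | T1 0-7 | T4 7-15 | T7 15-21 | T6 21-29 | T5 29-44 | T2 44-60 | T3 60-78 |
Completion: T1=7  T2=60  T3=78  T4=15  T5=44  T6=29  T7=21
Turnaround times: T1=7, T2=59, T3=77, T4=13, T5=42, T6=20, T7=10
Average turnaround = (7+59+77+13+42+20+10) / 7 = 228/7 = 32.57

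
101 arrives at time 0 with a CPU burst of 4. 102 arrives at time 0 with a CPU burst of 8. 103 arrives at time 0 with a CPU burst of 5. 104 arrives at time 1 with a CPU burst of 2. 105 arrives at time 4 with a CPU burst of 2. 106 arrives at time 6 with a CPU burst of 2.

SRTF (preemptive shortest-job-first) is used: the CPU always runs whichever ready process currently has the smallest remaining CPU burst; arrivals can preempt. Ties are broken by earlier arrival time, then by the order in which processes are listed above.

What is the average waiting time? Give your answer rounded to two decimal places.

Timeline: | 101 0-1 | 104 1-3 | 101 3-6 | 105 6-8 | 106 8-10 | 103 10-15 | 102 15-23 |
Completion: 101=6  102=23  103=15  104=3  105=8  106=10
Turnaround (C−A): 101=6  102=23  103=15  104=2  105=4  106=4
Waiting times: 101=2, 102=15, 103=10, 104=0, 105=2, 106=2
Average waiting = (2+15+10+0+2+2) / 6 = 31/6 = 5.17

5.17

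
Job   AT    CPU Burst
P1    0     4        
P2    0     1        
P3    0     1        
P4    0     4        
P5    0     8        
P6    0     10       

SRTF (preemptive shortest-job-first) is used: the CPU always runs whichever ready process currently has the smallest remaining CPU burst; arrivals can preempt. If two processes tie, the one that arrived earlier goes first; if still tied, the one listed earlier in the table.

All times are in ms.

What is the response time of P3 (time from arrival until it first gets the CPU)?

1

Timeline: | P2 0-1 | P3 1-2 | P1 2-6 | P4 6-10 | P5 10-18 | P6 18-28 |
Completion: P1=6  P2=1  P3=2  P4=10  P5=18  P6=28
Response(P3) = first start − arrival = 1 − 0 = 1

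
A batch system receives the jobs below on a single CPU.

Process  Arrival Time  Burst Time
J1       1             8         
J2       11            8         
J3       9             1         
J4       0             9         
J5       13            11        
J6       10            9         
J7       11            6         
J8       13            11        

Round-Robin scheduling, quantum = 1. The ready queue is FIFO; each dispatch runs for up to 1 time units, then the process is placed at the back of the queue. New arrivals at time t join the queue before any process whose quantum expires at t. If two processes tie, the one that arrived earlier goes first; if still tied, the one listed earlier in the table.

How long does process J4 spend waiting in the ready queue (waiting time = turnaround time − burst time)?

22

Timeline: | J4 0-1 | J1 1-2 | J4 2-3 | J1 3-4 | J4 4-5 | J1 5-6 | J4 6-7 | J1 7-8 | J4 8-9 | J1 9-10 | J3 10-11 | J4 11-12 | J6 12-13 | J1 13-14 | J2 14-15 | J7 15-16 | J4 16-17 | J5 17-18 | J8 18-19 | J6 19-20 | J1 20-21 | J2 21-22 | J7 22-23 | J4 23-24 | J5 24-25 | J8 25-26 | J6 26-27 | J1 27-28 | J2 28-29 | J7 29-30 | J4 30-31 | J5 31-32 | J8 32-33 | J6 33-34 | J2 34-35 | J7 35-36 | J5 36-37 | J8 37-38 | J6 38-39 | J2 39-40 | J7 40-41 | J5 41-42 | J8 42-43 | J6 43-44 | J2 44-45 | J7 45-46 | J5 46-47 | J8 47-48 | J6 48-49 | J2 49-50 | J5 50-51 | J8 51-52 | J6 52-53 | J2 53-54 | J5 54-55 | J8 55-56 | J6 56-57 | J5 57-58 | J8 58-59 | J5 59-60 | J8 60-61 | J5 61-62 | J8 62-63 |
Completion: J1=28  J2=54  J3=11  J4=31  J5=62  J6=57  J7=46  J8=63
Turnaround (C−A): J1=27  J2=43  J3=2  J4=31  J5=49  J6=47  J7=35  J8=50
Waiting(J4) = turnaround − burst = 31 − 9 = 22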